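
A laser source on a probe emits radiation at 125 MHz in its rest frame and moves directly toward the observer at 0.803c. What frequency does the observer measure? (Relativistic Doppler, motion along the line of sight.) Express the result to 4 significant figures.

Relativistic Doppler (source moving toward): f_obs = f_src · √((1+β)/(1−β)).
With β = 0.803: factor = √(1.803/0.197) = 3.0253.
f_obs = 125 × 3.0253 = 378.2 MHz.

378.2 MHz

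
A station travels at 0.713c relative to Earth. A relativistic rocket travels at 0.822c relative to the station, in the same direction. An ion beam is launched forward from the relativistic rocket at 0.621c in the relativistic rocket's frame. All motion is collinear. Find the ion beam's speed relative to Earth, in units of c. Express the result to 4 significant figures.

0.9924c

Apply u = (u'+v)/(1+u'v) twice. Ion beam in the station frame: (0.621+0.822)/(1+0.621·0.822) = 1.443/1.510462 = 0.95534c.
That velocity, transformed to the rest frame of Earth: (0.95534+0.713)/(1+0.95534·0.713) = 1.66834/1.68115742 = 0.99238c.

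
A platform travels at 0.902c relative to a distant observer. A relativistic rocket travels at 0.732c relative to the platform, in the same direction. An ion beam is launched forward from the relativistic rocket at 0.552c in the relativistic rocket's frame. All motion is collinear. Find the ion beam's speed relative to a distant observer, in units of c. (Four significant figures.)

Compose velocities in two stages. Stage 1 (into S'): u₁ = (0.552+0.732)/(1+0.552×0.732) = 0.91449.
Stage 2 (into S): u = (0.91449+0.902)/(1+0.91449×0.902) = 0.99541, so the speed is 0.9954c.

0.9954c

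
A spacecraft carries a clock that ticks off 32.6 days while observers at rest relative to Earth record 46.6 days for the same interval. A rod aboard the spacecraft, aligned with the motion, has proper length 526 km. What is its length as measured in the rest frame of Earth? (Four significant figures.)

γ = Δt/Δτ = 46.6/32.6 = 1.42945.
L = L₀/γ = 526/1.42945 = 368.0 km.

368.0 km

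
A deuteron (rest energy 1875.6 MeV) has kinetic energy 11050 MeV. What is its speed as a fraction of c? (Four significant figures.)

γ = 1 + K/(mc²) = 1 + 11050/1875.6 = 6.8914.
β = √(1 − 1/γ²) = √(1 − 0.0210564) = √0.9789436 = 0.9894.

0.9894c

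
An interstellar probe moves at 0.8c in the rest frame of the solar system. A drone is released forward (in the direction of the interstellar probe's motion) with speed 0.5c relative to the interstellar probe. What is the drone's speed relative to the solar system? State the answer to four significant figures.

0.9286c

Relativistic velocity addition: u = (u' + v)/(1 + u'v/c²), with u' = 0.5c and v = 0.8c.
Numerator: 0.5 + 0.8 = 1.3. Denominator: 1 + (0.5)(0.8) = 1.4.
u = 1.3/1.4 = 0.92857, so the speed is 0.9286c.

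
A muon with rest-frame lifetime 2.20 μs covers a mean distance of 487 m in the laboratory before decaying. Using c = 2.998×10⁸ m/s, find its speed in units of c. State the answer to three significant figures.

d = βγcτ ⇒ βγ = d/(cτ) = 487.0 m / (659.56 m) = 0.73837.
β = (βγ)/√(1+(βγ)²) = 0.73837/√1.54519 = 0.594.

0.594c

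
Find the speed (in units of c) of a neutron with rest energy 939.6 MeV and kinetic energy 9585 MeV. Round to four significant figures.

K = (γ−1)mc², so γ = 1 + 9585/939.6 = 11.201.
Then v/c = √(1 − γ⁻²) = √(1 − 0.00797052) = √0.99202948 = 0.9960.

0.9960c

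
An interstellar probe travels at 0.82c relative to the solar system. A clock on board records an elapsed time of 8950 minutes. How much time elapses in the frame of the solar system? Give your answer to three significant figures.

15600 minutes

β² = 0.6724, so γ = 1/√0.3276 = 1.7471.
Time dilation: Δt = γ·Δτ = 1.7471 × 8950 = 15600 minutes.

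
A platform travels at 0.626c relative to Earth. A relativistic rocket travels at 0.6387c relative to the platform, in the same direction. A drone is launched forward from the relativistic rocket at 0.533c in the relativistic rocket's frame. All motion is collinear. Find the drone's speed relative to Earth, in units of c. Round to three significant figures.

0.970c

Apply u = (u'+v)/(1+u'v) twice. Drone in the platform frame: (0.533+0.6387)/(1+0.533·0.6387) = 1.1717/1.3404271 = 0.87412c.
That velocity, transformed to the rest frame of Earth: (0.87412+0.626)/(1+0.87412·0.626) = 1.50012/1.54719912 = 0.96957c.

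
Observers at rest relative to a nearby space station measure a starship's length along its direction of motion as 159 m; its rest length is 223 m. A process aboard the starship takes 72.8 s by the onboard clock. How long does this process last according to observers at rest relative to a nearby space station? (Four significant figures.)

Length contraction gives γ = L₀/L = 223/159 = 1.40252.
The same γ dilates the second interval: 1.40252 × 72.8 s = 102.1 s.

102.1 s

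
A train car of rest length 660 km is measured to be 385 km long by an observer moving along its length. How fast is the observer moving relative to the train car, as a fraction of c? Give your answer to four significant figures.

Length contraction gives γ = L₀/L = 660/385 = 1.7143.
β = √(1 − 1/γ²) = √0.659728 = 0.8122.

0.8122c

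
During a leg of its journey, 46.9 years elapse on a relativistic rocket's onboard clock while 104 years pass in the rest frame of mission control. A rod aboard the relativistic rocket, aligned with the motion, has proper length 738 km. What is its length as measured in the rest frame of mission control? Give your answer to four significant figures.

The time-dilation ratio gives γ = 104/46.9 = 2.21748.
The rod contracts by the same γ: 738 km / 2.21748 = 332.8 km.

332.8 km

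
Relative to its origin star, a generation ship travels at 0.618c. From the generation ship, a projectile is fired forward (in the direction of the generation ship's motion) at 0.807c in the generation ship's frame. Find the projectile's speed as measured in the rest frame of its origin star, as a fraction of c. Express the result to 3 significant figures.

0.951c

In units of c, u = (u' + v)/(1 + u'v) with u' = 0.807 and v = 0.618.
Numerator: 0.807 + 0.618 = 1.425. Denominator: 1 + (0.807)(0.618) = 1.498726.
u = 1.425/1.498726 = 0.95081, so the speed is 0.951c.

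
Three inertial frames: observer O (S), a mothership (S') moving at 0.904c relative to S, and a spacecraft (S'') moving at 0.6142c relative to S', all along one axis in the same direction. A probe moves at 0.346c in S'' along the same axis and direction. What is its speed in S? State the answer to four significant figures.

Apply u = (u'+v)/(1+u'v) twice. Probe in the mothership frame: (0.346+0.6142)/(1+0.346·0.6142) = 0.9602/1.2125132 = 0.79191c.
That velocity, transformed to the rest frame of observer O: (0.79191+0.904)/(1+0.79191·0.904) = 1.69591/1.71588664 = 0.98836c.

0.9884c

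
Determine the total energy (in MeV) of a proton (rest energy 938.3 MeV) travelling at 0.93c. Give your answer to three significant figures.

2550 MeV

γ = 1/√(1 − β²) = 1/√(1 − 0.8649) = 1/√0.1351 = 1/0.36756 = 2.7206.
Total energy: E = γmc² = 2.7206 × 938.3 MeV = 2550 MeV.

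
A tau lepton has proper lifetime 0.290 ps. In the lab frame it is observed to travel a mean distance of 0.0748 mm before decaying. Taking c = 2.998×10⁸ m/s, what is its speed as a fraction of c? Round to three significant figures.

0.652c

Let x = d/(cτ) = 7.480×10^-5 m / (2.998×10⁸ m/s × 2.900×10^-13 s) = 0.86034. Since d = βγcτ, x = βγ = β/√(1−β²).
Solving: β² = x²/(1+x²) = 0.740185/1.740185 = 0.425348, so β = 0.652.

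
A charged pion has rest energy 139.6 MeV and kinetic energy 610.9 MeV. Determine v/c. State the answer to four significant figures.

0.9825

K = (γ−1)mc², so γ = 1 + 610.9/139.6 = 5.3761.
Then v/c = √(1 − γ⁻²) = √(1 − 0.0345991) = √0.9654009 = 0.9825.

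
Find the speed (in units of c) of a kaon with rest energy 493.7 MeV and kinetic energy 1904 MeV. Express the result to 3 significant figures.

K = (γ−1)mc², so γ = 1 + 1904/493.7 = 4.8566.
Then v/c = √(1 − γ⁻²) = √(1 − 0.042397) = √0.957603 = 0.979.

0.979c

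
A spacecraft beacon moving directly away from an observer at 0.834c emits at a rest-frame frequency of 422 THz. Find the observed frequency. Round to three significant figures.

127 THz

Relativistic Doppler (source moving away): f_obs = f_src · √((1−β)/(1+β)).
With β = 0.834: factor = √(0.166/1.834) = 0.30085.
f_obs = 422 × 0.30085 = 127 THz.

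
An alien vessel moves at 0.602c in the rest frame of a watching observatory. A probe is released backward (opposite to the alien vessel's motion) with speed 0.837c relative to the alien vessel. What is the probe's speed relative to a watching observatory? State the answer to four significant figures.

Relativistic velocity addition: u = (u' + v)/(1 + u'v/c²), with u' = −0.837c and v = 0.602c.
Numerator: −0.837 + 0.602 = −0.235. Denominator: 1 + (−0.837)(0.602) = 0.496126.
u = −0.235/0.496126 = −0.47367, so the speed is 0.4737c.

0.4737c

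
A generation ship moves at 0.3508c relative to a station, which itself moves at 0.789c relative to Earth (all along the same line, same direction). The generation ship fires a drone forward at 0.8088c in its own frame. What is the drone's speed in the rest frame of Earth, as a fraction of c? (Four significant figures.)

0.9881c

Compose velocities in two stages. Stage 1 (into S'): u₁ = (0.8088+0.3508)/(1+0.8088×0.3508) = 0.90331.
Stage 2 (into S): u = (0.90331+0.789)/(1+0.90331×0.789) = 0.98809, so the speed is 0.9881c.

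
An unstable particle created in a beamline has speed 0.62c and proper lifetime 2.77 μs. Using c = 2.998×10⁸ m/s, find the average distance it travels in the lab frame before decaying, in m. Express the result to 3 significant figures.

With β = 0.62, γ = 1/√(1 − 0.62²) = 1/√0.6156 = 1.2745.
Lab-frame lifetime: Δt = γτ = 1.2745 × 2.77 μs = 3.5304 μs.
Distance: d = vΔt = 0.62 × 2.998×10⁸ m/s × 3.5304×10^-6 s = 656 m.

656 m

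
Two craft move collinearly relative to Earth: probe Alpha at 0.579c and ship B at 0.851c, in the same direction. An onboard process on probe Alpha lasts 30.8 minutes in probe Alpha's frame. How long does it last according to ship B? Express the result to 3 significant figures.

36.5 minutes

Transform probe Alpha's velocity into ship B's frame: (0.579 − 0.851)/(1 − 0.579·0.851) = −0.272/0.507271, so the relative speed is 0.5362c.
γ for this relative speed: γ = 1/√(1 − 0.28751) = 1.1847.
Probe Alpha's interval is proper; time dilation gives Δt_B = γΔτ = 1.1847 × 30.8 minutes = 36.5 minutes.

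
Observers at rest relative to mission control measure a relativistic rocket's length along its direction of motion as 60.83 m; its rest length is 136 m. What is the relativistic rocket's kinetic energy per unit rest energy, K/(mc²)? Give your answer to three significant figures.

γ = L₀/L = 136/60.83 = 2.23574.
K/(mc²) = γ − 1 = 2.23574 − 1 = 1.24.

1.24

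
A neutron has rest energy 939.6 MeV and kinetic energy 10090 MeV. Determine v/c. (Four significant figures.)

K = (γ−1)mc², so γ = 1 + 10090/939.6 = 11.739.
Then v/c = √(1 − γ⁻²) = √(1 − 0.00725668) = √0.99274332 = 0.9964.

0.9964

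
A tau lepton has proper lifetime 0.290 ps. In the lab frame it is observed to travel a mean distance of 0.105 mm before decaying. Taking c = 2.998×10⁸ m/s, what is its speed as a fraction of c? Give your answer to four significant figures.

0.7702c

Let x = d/(cτ) = 1.050×10^-4 m / (2.998×10⁸ m/s × 2.900×10^-13 s) = 1.2077. Since d = βγcτ, x = βγ = β/√(1−β²).
Solving: β² = x²/(1+x²) = 1.45854/2.45854 = 0.593255, so β = 0.7702.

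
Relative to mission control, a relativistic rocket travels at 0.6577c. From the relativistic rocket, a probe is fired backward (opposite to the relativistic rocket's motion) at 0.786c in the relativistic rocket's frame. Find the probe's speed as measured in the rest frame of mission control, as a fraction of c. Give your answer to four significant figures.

Relativistic velocity addition: u = (u' + v)/(1 + u'v/c²), with u' = −0.786c and v = 0.6577c.
Numerator: −0.786 + 0.6577 = −0.1283. Denominator: 1 + (−0.786)(0.6577) = 0.4830478.
u = −0.1283/0.4830478 = −0.26561, so the speed is 0.2656c.

0.2656c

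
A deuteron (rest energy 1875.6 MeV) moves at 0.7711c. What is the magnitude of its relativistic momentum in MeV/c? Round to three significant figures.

2270 MeV/c

With β = 0.7711, γ = 1/√(1 − 0.7711²) = 1/√0.40540479 = 1.5706.
Momentum: p = γβ·mc = 1.5706 × 0.7711 × 1875.6 MeV/c = 2270 MeV/c.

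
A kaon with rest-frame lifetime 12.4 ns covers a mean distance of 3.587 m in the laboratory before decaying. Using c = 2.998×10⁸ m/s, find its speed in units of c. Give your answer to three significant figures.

d = βγcτ ⇒ βγ = d/(cτ) = 3.587 m / (3.71752 m) = 0.96489.
β = (βγ)/√(1+(βγ)²) = 0.96489/√1.931013 = 0.694.

0.694c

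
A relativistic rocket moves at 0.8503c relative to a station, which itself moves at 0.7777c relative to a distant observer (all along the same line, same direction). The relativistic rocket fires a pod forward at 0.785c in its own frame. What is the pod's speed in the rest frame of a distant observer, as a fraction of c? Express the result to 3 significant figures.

Apply u = (u'+v)/(1+u'v) twice. Pod in the station frame: (0.785+0.8503)/(1+0.785·0.8503) = 1.6353/1.6674855 = 0.9807c.
That velocity, transformed to the rest frame of a distant observer: (0.9807+0.7777)/(1+0.9807·0.7777) = 1.7584/1.76269039 = 0.99757c.

0.998c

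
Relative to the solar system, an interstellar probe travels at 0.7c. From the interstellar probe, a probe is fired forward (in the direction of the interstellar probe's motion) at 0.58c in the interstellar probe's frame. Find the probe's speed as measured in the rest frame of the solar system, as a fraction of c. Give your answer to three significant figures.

0.910c

Relativistic velocity addition: u = (u' + v)/(1 + u'v/c²), with u' = 0.58c and v = 0.7c.
Numerator: 0.58 + 0.7 = 1.28. Denominator: 1 + (0.58)(0.7) = 1.406.
u = 1.28/1.406 = 0.91038, so the speed is 0.910c.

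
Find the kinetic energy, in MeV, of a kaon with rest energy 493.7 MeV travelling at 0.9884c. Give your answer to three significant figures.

γ = 1/√(1 − β²) = 1/√(1 − 0.97693456) = 1/√0.02306544 = 1/0.151873 = 6.5844.
Kinetic energy: K = (γ − 1)mc² = (6.5844 − 1) × 493.7 MeV = 5.5844 × 493.7 = 2760 MeV.

2760 MeV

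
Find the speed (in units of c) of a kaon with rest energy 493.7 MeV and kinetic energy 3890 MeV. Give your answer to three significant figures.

γ = 1 + K/(mc²) = 1 + 3890/493.7 = 8.8793.
β = √(1 − 1/γ²) = √(1 − 0.0126836) = √0.9873164 = 0.994.

0.994c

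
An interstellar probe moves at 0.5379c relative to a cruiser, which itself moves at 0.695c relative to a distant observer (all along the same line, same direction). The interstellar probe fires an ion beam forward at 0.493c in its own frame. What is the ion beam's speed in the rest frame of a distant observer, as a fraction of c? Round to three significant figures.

0.964c

Apply u = (u'+v)/(1+u'v) twice. Ion beam in the cruiser frame: (0.493+0.5379)/(1+0.493·0.5379) = 1.0309/1.2651847 = 0.81482c.
That velocity, transformed to the rest frame of a distant observer: (0.81482+0.695)/(1+0.81482·0.695) = 1.50982/1.5662999 = 0.96394c.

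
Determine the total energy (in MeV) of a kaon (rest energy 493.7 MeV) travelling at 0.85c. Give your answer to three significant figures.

937 MeV

Lorentz factor: γ = (1 − 0.7225)^(−1/2) = 1.8983.
Total energy: E = γmc² = 1.8983 × 493.7 MeV = 937 MeV.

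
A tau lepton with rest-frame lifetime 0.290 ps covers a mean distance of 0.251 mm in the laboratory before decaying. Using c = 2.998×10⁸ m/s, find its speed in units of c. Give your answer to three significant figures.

0.945c

d = βγcτ ⇒ βγ = d/(cτ) = 2.510×10^-4 m / (8.6942×10^-5 m) = 2.887.
β = (βγ)/√(1+(βγ)²) = 2.887/√9.33477 = 0.945.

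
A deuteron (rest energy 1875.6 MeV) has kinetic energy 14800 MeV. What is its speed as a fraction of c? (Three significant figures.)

0.994c

K = (γ−1)mc², so γ = 1 + 14800/1875.6 = 8.8908.
Then v/c = √(1 − γ⁻²) = √(1 − 0.0126508) = √0.9873492 = 0.994.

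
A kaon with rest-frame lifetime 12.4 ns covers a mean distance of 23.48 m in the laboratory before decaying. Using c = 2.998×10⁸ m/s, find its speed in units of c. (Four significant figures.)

Lab distance = (lab lifetime)·v = γτ·βc, so βγ = d/(cτ) = 23.48/(2.998×10⁸ × 1.240×10^-8) = 6.316.
With βγ = 6.316: γ² = 1 + (βγ)² = 40.8919, and β = (βγ)/γ = 6.316/6.39468 = 0.9877.

0.9877c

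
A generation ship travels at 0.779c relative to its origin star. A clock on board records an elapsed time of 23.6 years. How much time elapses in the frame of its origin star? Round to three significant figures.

γ = 1/√(1 − β²) = 1/√(1 − 0.606841) = 1/√0.393159 = 1/0.627024 = 1.5948.
Time dilation: Δt = γ·Δτ = 1.5948 × 23.6 = 37.6 years.

37.6 years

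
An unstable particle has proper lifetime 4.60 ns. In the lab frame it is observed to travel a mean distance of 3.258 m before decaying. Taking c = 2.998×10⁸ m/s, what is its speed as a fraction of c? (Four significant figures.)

0.9209c

d = βγcτ ⇒ βγ = d/(cτ) = 3.258 m / (1.37908 m) = 2.3624.
β = (βγ)/√(1+(βγ)²) = 2.3624/√6.58093 = 0.9209.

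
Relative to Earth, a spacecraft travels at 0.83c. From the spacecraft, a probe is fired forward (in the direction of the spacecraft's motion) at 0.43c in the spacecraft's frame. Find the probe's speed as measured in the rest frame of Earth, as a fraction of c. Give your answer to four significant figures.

Relativistic velocity addition: u = (u' + v)/(1 + u'v/c²), with u' = 0.43c and v = 0.83c.
Numerator: 0.43 + 0.83 = 1.26. Denominator: 1 + (0.43)(0.83) = 1.3569.
u = 1.26/1.3569 = 0.92859, so the speed is 0.9286c.

0.9286c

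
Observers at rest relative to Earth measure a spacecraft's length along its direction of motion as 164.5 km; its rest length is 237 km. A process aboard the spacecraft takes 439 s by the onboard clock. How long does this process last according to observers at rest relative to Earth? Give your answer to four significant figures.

γ = L₀/L = 237/164.5 = 1.44073.
The same γ dilates the second interval: 1.44073 × 439 s = 632.5 s.

632.5 s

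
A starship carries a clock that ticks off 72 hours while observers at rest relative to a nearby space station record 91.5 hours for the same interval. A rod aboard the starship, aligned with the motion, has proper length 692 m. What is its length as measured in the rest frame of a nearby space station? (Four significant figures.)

544.5 m

From Δt = γΔτ: γ = 91.5/72 = 1.27083.
L = L₀/γ = 692/1.27083 = 544.5 m.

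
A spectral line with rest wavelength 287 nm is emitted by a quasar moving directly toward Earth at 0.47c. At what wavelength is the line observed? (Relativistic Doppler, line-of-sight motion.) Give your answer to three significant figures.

172 nm

Relativistic Doppler for wavelength: λ_obs = λ_src · √((1−β)/(1+β)).
With β = 0.47: factor = √(0.53/1.47) = 0.60045.
λ_obs = 287 × 0.60045 = 172 nm.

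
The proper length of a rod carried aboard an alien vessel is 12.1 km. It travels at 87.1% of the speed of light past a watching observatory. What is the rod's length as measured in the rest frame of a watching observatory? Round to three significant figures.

5.94 km

γ = 1/√(1 − β²) = 1/√(1 − 0.758641) = 1/√0.241359 = 1/0.491283 = 2.0355.
Length contraction: L = L₀/γ = 12.1/2.0355 = 5.94 km.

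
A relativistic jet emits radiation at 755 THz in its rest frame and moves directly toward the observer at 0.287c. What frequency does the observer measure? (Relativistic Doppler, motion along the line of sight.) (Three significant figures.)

Relativistic Doppler (source moving toward): f_obs = f_src · √((1+β)/(1−β)).
With β = 0.287: factor = √(1.287/0.713) = 1.3435.
f_obs = 755 × 1.3435 = 1010 THz.

1010 THz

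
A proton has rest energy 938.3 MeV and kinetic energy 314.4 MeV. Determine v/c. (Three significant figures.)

0.663

K = (γ−1)mc², so γ = 1 + 314.4/938.3 = 1.3351.
Then v/c = √(1 − γ⁻²) = √(1 − 0.561012) = √0.438988 = 0.663.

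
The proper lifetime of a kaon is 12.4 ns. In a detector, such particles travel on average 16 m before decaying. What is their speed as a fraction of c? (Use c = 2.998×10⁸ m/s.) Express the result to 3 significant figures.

d = βγcτ ⇒ βγ = d/(cτ) = 16.00 m / (3.71752 m) = 4.3039.
β = (βγ)/√(1+(βγ)²) = 4.3039/√19.5236 = 0.974.

0.974c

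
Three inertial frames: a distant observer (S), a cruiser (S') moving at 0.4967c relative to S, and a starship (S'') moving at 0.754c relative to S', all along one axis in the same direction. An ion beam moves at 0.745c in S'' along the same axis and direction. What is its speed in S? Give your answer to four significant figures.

Apply u = (u'+v)/(1+u'v) twice. Ion beam in the cruiser frame: (0.745+0.754)/(1+0.745·0.754) = 1.499/1.56173 = 0.95983c.
That velocity, transformed to the rest frame of a distant observer: (0.95983+0.4967)/(1+0.95983·0.4967) = 1.45653/1.476747561 = 0.98631c.

0.9863c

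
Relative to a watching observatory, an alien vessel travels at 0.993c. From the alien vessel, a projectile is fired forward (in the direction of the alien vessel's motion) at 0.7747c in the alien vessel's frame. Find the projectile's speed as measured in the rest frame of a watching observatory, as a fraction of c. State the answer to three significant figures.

In units of c, u = (u' + v)/(1 + u'v) with u' = 0.7747 and v = 0.993.
Numerator: 0.7747 + 0.993 = 1.7677. Denominator: 1 + (0.7747)(0.993) = 1.7692771.
u = 1.7677/1.7692771 = 0.99911, so the speed is 0.999c.

0.999c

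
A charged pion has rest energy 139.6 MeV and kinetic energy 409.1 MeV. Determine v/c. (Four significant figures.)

γ = 1 + K/(mc²) = 1 + 409.1/139.6 = 3.9305.
β = √(1 − 1/γ²) = √(1 − 0.0647298) = √0.9352702 = 0.9671.

0.9671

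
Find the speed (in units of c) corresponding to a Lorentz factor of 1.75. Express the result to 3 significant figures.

0.821c

β = √(1 − 1/γ²) = √(1 − 1/3.0625) = √0.673469 = 0.821.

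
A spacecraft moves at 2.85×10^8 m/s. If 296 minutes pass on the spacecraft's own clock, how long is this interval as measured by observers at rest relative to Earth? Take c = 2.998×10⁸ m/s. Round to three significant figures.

954 minutes

β = v/c = (2.85×10^8 m/s)/(2.998×10⁸ m/s) = 0.950634.
Lorentz factor: γ = (1 − 0.903705)^(−1/2) = 3.2225.
Time dilation: Δt = γ·Δτ = 3.2225 × 296 = 954 minutes.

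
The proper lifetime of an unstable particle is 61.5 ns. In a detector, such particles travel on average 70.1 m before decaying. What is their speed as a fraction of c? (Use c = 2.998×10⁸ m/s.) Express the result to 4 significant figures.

0.9671c

Let x = d/(cτ) = 70.10 m / (2.998×10⁸ m/s × 6.150×10^-8 s) = 3.802. Since d = βγcτ, x = βγ = β/√(1−β²).
Solving: β² = x²/(1+x²) = 14.4552/15.4552 = 0.935297, so β = 0.9671.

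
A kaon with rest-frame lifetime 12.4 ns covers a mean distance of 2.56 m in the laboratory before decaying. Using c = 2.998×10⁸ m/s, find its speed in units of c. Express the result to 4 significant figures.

0.5672c

Lab distance = (lab lifetime)·v = γτ·βc, so βγ = d/(cτ) = 2.560/(2.998×10⁸ × 1.240×10^-8) = 0.68863.
With βγ = 0.68863: γ² = 1 + (βγ)² = 1.474211, and β = (βγ)/γ = 0.68863/1.21417 = 0.5672.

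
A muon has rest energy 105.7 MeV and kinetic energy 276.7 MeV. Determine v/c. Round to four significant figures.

γ = 1 + K/(mc²) = 1 + 276.7/105.7 = 3.6178.
β = √(1 − 1/γ²) = √(1 − 0.0764031) = √0.9235969 = 0.9610.

0.9610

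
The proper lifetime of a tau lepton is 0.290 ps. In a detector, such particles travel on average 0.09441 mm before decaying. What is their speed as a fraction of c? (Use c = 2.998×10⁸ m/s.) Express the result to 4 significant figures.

d = βγcτ ⇒ βγ = d/(cτ) = 9.441×10^-5 m / (8.6942×10^-5 m) = 1.0859.
β = (βγ)/√(1+(βγ)²) = 1.0859/√2.17918 = 0.7356.

0.7356c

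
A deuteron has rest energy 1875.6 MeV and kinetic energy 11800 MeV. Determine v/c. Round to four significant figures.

K = (γ−1)mc², so γ = 1 + 11800/1875.6 = 7.2913.
Then v/c = √(1 − γ⁻²) = √(1 − 0.0188101) = √0.9811899 = 0.9906.

0.9906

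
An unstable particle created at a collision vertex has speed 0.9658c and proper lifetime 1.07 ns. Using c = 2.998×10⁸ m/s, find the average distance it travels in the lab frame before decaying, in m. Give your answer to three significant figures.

1.19 m

β² = 0.93276964, so γ = 1/√0.06723036 = 3.8567.
Lab-frame lifetime: Δt = γτ = 3.8567 × 1.07 ns = 4.1267 ns.
Distance: d = vΔt = 0.9658 × 2.998×10⁸ m/s × 4.1267×10^-9 s = 1.19 m.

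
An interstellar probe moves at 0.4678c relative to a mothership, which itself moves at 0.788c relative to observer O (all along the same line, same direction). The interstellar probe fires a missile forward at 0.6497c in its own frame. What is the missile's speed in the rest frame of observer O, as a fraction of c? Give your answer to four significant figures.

Compose velocities in two stages. Stage 1 (into S'): u₁ = (0.6497+0.4678)/(1+0.6497×0.4678) = 0.85702.
Stage 2 (into S): u = (0.85702+0.788)/(1+0.85702×0.788) = 0.98191, so the speed is 0.9819c.

0.9819c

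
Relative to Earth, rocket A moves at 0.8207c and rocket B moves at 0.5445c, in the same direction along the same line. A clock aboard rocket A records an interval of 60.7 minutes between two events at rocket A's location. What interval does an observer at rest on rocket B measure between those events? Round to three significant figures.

70.1 minutes

Transform rocket A's velocity into rocket B's frame: (0.8207 − 0.5445)/(1 − 0.8207·0.5445) = 0.2762/0.55312885, so the relative speed is 0.49934c.
At |u| = 0.49934c, γ = (1 − 0.24934)^(−1/2) = 1.1542.
The clock on rocket A records proper time, so rocket B measures Δt = γΔτ = 1.1542 × 60.7 = 70.1 minutes.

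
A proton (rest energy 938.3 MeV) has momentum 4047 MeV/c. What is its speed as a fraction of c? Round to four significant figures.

0.9742c

βγ = pc/(mc²) = 4047/938.3 = 4.3131.
Since γ² = 1 + (βγ)² = 19.6028, γ = √19.6028 = 4.4275, and β = (βγ)/γ = 4.3131/4.4275 = 0.9742.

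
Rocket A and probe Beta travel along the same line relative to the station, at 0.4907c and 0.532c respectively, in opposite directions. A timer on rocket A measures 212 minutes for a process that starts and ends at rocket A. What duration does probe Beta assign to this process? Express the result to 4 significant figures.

362.4 minutes

The velocity of rocket A relative to probe Beta is (0.4907 + 0.532)c / (1 + 0.4907×0.532) = 0.81099c; relative speed 0.81099c.
γ for this relative speed: γ = 1/√(1 − 0.657705) = 1.7092.
Rocket A's interval is proper; time dilation gives Δt_B = γΔτ = 1.7092 × 212 minutes = 362.4 minutes.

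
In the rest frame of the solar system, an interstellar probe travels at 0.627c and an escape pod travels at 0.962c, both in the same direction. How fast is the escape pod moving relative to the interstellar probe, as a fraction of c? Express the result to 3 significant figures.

0.844c

Transform to the interstellar probe's frame: u' = (u − v)/(1 − uv/c²).
u' = (0.962 − 0.627)/(1 − 0.962×0.627) = 0.335/0.396826 = 0.8442.
Speed in the interstellar probe's frame: 0.844c (in the same direction).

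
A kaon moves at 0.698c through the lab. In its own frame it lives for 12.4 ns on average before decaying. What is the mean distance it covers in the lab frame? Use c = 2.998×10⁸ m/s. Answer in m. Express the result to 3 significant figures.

3.62 m

γ = 1/√(1 − β²) = 1/√(1 − 0.487204) = 1/√0.512796 = 1/0.716098 = 1.3965.
Lab-frame lifetime: Δt = γτ = 1.3965 × 12.4 ns = 17.317 ns.
Distance: d = vΔt = 0.698 × 2.998×10⁸ m/s × 1.7317×10^-8 s = 3.62 m.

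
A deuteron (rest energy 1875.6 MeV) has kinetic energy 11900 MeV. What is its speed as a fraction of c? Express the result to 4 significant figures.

γ = 1 + K/(mc²) = 1 + 11900/1875.6 = 7.3446.
β = √(1 − 1/γ²) = √(1 − 0.018538) = √0.981462 = 0.9907.

0.9907c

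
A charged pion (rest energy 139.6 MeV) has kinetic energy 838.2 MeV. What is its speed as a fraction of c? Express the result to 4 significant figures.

0.9898c

K = (γ−1)mc², so γ = 1 + 838.2/139.6 = 7.0043.
Then v/c = √(1 − γ⁻²) = √(1 − 0.0203831) = √0.9796169 = 0.9898.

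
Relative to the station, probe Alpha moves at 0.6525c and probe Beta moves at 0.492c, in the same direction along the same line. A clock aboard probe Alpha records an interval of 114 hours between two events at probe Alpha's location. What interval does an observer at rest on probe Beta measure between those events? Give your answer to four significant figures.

117.3 hours

The velocity of probe Alpha relative to probe Beta is (0.6525 − 0.492)c / (1 − 0.6525×0.492) = 0.23639c; relative speed 0.23639c.
γ for this relative speed: γ = 1/√(1 − 0.0558802) = 1.0292.
The clock on probe Alpha records proper time, so probe Beta measures Δt = γΔτ = 1.0292 × 114 = 117.3 hours.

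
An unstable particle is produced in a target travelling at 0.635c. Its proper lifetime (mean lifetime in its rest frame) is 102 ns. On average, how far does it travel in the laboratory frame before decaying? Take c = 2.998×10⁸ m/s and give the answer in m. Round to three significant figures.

25.1 m

Lorentz factor: γ = (1 − 0.403225)^(−1/2) = 1.2945.
Lab-frame lifetime: Δt = γτ = 1.2945 × 102 ns = 132.04 ns.
Distance: d = vΔt = 0.635 × 2.998×10⁸ m/s × 1.3204×10^-7 s = 25.1 m.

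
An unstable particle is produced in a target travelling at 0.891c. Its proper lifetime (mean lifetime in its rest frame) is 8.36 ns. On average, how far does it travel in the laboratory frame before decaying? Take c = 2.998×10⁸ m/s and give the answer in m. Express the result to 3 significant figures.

4.92 m

γ = 1/√(1 − β²) = 1/√(1 − 0.793881) = 1/√0.206119 = 1/0.454003 = 2.2026.
Lab-frame lifetime: Δt = γτ = 2.2026 × 8.36 ns = 18.414 ns.
Distance: d = vΔt = 0.891 × 2.998×10⁸ m/s × 1.8414×10^-8 s = 4.92 m.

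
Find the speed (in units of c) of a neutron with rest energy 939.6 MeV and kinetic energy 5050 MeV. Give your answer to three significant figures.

K = (γ−1)mc², so γ = 1 + 5050/939.6 = 6.3746.
Then v/c = √(1 − γ⁻²) = √(1 − 0.024609) = √0.975391 = 0.988.

0.988c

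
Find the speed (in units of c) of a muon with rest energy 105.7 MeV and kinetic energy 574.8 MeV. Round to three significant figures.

0.988c

γ = 1 + K/(mc²) = 1 + 574.8/105.7 = 6.438.
β = √(1 − 1/γ²) = √(1 − 0.0241267) = √0.9758733 = 0.988.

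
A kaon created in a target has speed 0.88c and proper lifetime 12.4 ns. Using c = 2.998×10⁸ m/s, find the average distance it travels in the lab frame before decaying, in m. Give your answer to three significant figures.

With β = 0.88, γ = 1/√(1 − 0.88²) = 1/√0.2256 = 2.1054.
Lab-frame lifetime: Δt = γτ = 2.1054 × 12.4 ns = 26.107 ns.
Distance: d = vΔt = 0.88 × 2.998×10⁸ m/s × 2.6107×10^-8 s = 6.89 m.

6.89 m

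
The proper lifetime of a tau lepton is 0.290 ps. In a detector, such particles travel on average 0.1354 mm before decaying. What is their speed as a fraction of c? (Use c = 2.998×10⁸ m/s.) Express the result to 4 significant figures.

d = βγcτ ⇒ βγ = d/(cτ) = 1.354×10^-4 m / (8.6942×10^-5 m) = 1.5574.
β = (βγ)/√(1+(βγ)²) = 1.5574/√3.42549 = 0.8415.

0.8415c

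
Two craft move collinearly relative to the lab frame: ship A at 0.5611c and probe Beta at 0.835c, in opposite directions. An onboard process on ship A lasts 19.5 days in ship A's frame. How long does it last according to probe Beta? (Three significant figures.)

62.9 days

Transform ship A's velocity into probe Beta's frame: (0.5611 + 0.835)/(1 + 0.5611·0.835) = 1.3961/1.4685185, so the relative speed is 0.95069c.
γ for this relative speed: γ = 1/√(1 − 0.903811) = 3.2243.
The clock on ship A records proper time, so probe Beta measures Δt = γΔτ = 3.2243 × 19.5 = 62.9 days.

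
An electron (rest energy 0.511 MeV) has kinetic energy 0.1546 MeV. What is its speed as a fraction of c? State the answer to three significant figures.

0.641c

γ = 1 + K/(mc²) = 1 + 0.1546/0.511 = 1.3025.
β = √(1 − 1/γ²) = √(1 − 0.589447) = √0.410553 = 0.641.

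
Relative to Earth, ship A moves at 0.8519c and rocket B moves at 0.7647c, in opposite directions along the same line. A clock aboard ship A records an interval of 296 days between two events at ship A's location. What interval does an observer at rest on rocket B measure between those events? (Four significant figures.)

Transform ship A's velocity into rocket B's frame: (0.8519 + 0.7647)/(1 + 0.8519·0.7647) = 1.6166/1.65144793, so the relative speed is 0.9789c.
γ for this relative speed: γ = 1/√(1 − 0.958245) = 4.8938.
Ship A's interval is proper; time dilation gives Δt_B = γΔτ = 4.8938 × 296 days = 1449 days.

1449 days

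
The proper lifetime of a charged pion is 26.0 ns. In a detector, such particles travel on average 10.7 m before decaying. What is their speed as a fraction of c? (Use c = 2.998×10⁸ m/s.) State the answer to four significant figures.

Lab distance = (lab lifetime)·v = γτ·βc, so βγ = d/(cτ) = 10.70/(2.998×10⁸ × 2.600×10^-8) = 1.3727.
With βγ = 1.3727: γ² = 1 + (βγ)² = 2.88431, and β = (βγ)/γ = 1.3727/1.69833 = 0.8083.

0.8083c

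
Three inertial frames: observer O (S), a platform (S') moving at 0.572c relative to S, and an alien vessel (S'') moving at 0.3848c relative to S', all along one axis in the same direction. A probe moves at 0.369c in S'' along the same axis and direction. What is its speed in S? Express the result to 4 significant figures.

0.8944c

Apply u = (u'+v)/(1+u'v) twice. Probe in the platform frame: (0.369+0.3848)/(1+0.369·0.3848) = 0.7538/1.1419912 = 0.66008c.
That velocity, transformed to the rest frame of observer O: (0.66008+0.572)/(1+0.66008·0.572) = 1.23208/1.37756576 = 0.89439c.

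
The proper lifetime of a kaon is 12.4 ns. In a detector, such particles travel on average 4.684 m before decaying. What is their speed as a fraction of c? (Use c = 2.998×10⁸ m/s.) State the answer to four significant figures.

Lab distance = (lab lifetime)·v = γτ·βc, so βγ = d/(cτ) = 4.684/(2.998×10⁸ × 1.240×10^-8) = 1.26.
With βγ = 1.26: γ² = 1 + (βγ)² = 2.5876, and β = (βγ)/γ = 1.26/1.6086 = 0.7833.

0.7833c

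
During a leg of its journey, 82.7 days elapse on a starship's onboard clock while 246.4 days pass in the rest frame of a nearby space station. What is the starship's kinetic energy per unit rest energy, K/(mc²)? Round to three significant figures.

1.98

From Δt = γΔτ: γ = 246.4/82.7 = 2.97944.
Since K = (γ−1)mc², K/(mc²) = 2.97944 − 1 = 1.98.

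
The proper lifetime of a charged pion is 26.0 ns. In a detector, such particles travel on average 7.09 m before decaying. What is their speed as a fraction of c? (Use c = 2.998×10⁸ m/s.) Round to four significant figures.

d = βγcτ ⇒ βγ = d/(cτ) = 7.090 m / (7.7948 m) = 0.90958.
β = (βγ)/√(1+(βγ)²) = 0.90958/√1.827336 = 0.6729.

0.6729c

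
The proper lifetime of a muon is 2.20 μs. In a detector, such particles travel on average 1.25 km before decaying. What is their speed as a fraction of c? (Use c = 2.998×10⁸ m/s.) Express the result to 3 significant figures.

0.884c

d = βγcτ ⇒ βγ = d/(cτ) = 1250 m / (659.56 m) = 1.8952.
β = (βγ)/√(1+(βγ)²) = 1.8952/√4.59178 = 0.884.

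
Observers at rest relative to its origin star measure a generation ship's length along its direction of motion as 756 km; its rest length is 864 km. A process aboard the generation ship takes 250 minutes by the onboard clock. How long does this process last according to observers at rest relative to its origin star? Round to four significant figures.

285.7 minutes

Length contraction gives γ = L₀/L = 864/756 = 1.14286.
The same γ dilates the second interval: 1.14286 × 250 minutes = 285.7 minutes.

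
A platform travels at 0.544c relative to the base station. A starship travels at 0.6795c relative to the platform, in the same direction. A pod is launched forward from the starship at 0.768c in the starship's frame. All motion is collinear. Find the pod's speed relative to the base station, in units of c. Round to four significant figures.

Compose velocities in two stages. Stage 1 (into S'): u₁ = (0.768+0.6795)/(1+0.768×0.6795) = 0.95114.
Stage 2 (into S): u = (0.95114+0.544)/(1+0.95114×0.544) = 0.98532, so the speed is 0.9853c.

0.9853c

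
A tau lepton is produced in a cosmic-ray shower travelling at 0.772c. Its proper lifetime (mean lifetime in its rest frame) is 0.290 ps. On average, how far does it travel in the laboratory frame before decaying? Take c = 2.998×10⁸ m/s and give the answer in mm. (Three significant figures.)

0.106 mm

With β = 0.772, γ = 1/√(1 − 0.772²) = 1/√0.404016 = 1.5733.
Lab-frame lifetime: Δt = γτ = 1.5733 × 0.290 ps = 0.45626 ps.
Distance: d = vΔt = 0.772 × 2.998×10⁸ m/s × 4.5626×10^-13 s = 1.06×10^-4 m = 0.106 mm.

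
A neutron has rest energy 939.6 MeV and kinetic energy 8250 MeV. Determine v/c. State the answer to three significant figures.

0.995

K = (γ−1)mc², so γ = 1 + 8250/939.6 = 9.7803.
Then v/c = √(1 − γ⁻²) = √(1 − 0.0104543) = √0.9895457 = 0.995.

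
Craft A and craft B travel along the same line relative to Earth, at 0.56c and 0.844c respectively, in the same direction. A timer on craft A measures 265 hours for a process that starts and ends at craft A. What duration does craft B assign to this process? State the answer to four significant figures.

The velocity of craft A relative to craft B is (0.56 − 0.844)c / (1 − 0.56×0.844) = −0.53853c; relative speed 0.53853c.
γ for this relative speed: γ = 1/√(1 − 0.290015) = 1.1868.
Craft A's interval is proper; time dilation gives Δt_B = γΔτ = 1.1868 × 265 hours = 314.5 hours.

314.5 hours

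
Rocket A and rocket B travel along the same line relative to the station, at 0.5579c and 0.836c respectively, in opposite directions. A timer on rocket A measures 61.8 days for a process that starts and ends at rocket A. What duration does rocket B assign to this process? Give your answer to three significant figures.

199 days

Transform rocket A's velocity into rocket B's frame: (0.5579 + 0.836)/(1 + 0.5579·0.836) = 1.3939/1.4664044, so the relative speed is 0.95056c.
At |u| = 0.95056c, γ = (1 − 0.903564)^(−1/2) = 3.2202.
Rocket A's interval is proper; time dilation gives Δt_B = γΔτ = 3.2202 × 61.8 days = 199 days.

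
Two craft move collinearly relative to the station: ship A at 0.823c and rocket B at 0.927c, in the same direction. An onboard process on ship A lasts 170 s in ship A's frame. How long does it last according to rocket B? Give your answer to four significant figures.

Transform ship A's velocity into rocket B's frame: (0.823 − 0.927)/(1 − 0.823·0.927) = −0.104/0.237079, so the relative speed is 0.43867c.
γ for this relative speed: γ = 1/√(1 − 0.192431) = 1.1128.
Ship A's interval is proper; time dilation gives Δt_B = γΔτ = 1.1128 × 170 s = 189.2 s.

189.2 s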